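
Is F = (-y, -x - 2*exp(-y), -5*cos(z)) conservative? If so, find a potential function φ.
Yes, F is conservative. φ = -x*y - 5*sin(z) + 2*exp(-y)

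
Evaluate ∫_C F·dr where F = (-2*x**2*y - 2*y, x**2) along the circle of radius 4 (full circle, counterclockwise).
160*pi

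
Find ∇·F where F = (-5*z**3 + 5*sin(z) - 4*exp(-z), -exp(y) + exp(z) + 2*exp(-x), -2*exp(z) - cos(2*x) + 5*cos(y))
-exp(y) - 2*exp(z)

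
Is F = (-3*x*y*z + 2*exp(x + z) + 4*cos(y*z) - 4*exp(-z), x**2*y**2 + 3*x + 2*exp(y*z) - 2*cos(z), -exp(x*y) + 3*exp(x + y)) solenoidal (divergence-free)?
No, ∇·F = 2*x**2*y - 3*y*z + 2*z*exp(y*z) + 2*exp(x + z)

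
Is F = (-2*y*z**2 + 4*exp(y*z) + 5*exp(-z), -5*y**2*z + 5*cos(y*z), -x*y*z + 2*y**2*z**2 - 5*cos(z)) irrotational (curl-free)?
No, ∇×F = (-x*z + 5*y**2 + 4*y*z**2 + 5*y*sin(y*z), -3*y*z + 4*y*exp(y*z) - 5*exp(-z), 2*z*(z - 2*exp(y*z)))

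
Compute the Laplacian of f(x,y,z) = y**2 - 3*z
2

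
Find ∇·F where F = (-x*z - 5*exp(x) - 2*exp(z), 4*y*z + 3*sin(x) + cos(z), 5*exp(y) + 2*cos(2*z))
3*z - 5*exp(x) - 4*sin(2*z)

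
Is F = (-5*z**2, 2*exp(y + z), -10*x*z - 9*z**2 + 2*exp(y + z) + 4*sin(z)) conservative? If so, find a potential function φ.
Yes, F is conservative. φ = -5*x*z**2 - 3*z**3 + 2*exp(y + z) - 4*cos(z)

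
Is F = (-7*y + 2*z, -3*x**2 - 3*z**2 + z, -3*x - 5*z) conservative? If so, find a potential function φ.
No, ∇×F = (6*z - 1, 5, 7 - 6*x) ≠ 0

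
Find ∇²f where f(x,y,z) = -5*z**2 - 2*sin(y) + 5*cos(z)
2*sin(y) - 5*cos(z) - 10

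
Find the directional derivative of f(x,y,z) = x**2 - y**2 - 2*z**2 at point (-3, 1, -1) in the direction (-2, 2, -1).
4/3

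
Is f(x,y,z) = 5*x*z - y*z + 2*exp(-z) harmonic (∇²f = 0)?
No, ∇²f = 2*exp(-z)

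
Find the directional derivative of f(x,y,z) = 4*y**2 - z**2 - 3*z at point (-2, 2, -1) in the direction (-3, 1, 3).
13*sqrt(19)/19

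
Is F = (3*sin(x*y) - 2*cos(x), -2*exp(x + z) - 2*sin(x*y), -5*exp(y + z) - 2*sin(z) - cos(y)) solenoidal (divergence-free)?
No, ∇·F = -2*x*cos(x*y) + 3*y*cos(x*y) - 5*exp(y + z) + 2*sin(x) - 2*cos(z)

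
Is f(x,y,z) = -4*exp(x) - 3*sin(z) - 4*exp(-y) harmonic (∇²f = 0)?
No, ∇²f = -4*exp(x) + 3*sin(z) - 4*exp(-y)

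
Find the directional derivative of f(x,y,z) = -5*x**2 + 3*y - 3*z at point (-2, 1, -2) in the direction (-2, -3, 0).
-49*sqrt(13)/13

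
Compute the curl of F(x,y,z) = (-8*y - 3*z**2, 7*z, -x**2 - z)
(-7, 2*x - 6*z, 8)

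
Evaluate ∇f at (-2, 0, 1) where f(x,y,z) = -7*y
(0, -7, 0)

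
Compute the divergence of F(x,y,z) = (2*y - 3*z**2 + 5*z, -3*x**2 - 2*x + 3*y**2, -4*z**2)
6*y - 8*z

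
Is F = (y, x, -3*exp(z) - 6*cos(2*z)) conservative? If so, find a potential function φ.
Yes, F is conservative. φ = x*y - 3*exp(z) - 3*sin(2*z)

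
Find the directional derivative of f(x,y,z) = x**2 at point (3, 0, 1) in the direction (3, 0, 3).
3*sqrt(2)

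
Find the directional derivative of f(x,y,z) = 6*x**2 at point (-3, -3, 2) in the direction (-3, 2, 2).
108*sqrt(17)/17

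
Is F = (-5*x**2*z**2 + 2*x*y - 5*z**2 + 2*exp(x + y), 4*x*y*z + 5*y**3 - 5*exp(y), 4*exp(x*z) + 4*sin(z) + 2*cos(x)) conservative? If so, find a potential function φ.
No, ∇×F = (-4*x*y, -10*x**2*z - 4*z*exp(x*z) - 10*z + 2*sin(x), -2*x + 4*y*z - 2*exp(x + y)) ≠ 0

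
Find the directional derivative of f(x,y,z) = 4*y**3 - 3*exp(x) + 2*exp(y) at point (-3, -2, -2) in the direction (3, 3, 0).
sqrt(2)*(-3/2 + E + 24*exp(3))*exp(-3)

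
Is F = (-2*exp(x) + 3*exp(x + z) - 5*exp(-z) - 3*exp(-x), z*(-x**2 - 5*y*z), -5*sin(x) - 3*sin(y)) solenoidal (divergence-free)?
No, ∇·F = -5*z**2 - 2*exp(x) + 3*exp(x + z) + 3*exp(-x)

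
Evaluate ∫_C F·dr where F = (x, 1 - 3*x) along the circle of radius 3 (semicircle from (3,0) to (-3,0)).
-27*pi/2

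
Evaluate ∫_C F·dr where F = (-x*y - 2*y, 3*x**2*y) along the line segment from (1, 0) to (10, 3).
2403/4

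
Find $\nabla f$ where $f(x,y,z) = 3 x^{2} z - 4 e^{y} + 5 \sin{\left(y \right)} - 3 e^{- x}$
(6*x*z + 3*exp(-x), -4*exp(y) + 5*cos(y), 3*x**2)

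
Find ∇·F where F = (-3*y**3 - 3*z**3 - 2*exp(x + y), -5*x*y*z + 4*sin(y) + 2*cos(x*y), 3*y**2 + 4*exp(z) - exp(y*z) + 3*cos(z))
-5*x*z - 2*x*sin(x*y) - y*exp(y*z) + 4*exp(z) - 2*exp(x + y) - 3*sin(z) + 4*cos(y)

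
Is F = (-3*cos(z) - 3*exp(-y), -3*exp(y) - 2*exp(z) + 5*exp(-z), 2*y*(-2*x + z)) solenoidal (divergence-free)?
No, ∇·F = 2*y - 3*exp(y)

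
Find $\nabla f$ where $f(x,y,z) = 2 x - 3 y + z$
(2, -3, 1)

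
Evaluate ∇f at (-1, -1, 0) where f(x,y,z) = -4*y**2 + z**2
(0, 8, 0)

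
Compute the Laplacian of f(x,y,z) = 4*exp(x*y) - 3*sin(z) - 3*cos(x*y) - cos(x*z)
x**2*(4*exp(x*y) + 3*cos(x*y)) + x**2*cos(x*z) + 4*y**2*exp(x*y) + 3*y**2*cos(x*y) + z**2*cos(x*z) + 3*sin(z)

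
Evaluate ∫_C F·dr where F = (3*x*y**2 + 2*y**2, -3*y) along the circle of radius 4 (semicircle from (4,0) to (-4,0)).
-512/3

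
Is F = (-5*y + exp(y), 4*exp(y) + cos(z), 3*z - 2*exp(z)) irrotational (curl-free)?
No, ∇×F = (sin(z), 0, 5 - exp(y))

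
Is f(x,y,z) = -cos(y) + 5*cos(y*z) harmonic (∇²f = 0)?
No, ∇²f = -5*y**2*cos(y*z) - 5*z**2*cos(y*z) + cos(y)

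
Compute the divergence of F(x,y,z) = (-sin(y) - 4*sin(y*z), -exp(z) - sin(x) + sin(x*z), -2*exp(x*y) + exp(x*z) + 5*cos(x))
x*exp(x*z)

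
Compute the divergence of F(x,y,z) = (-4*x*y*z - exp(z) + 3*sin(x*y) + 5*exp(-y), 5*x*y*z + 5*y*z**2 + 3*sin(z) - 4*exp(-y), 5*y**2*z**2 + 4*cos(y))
5*x*z + 10*y**2*z - 4*y*z + 3*y*cos(x*y) + 5*z**2 + 4*exp(-y)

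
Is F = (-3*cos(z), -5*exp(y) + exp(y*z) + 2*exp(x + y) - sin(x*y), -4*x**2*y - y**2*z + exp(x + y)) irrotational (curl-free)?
No, ∇×F = (-4*x**2 - 2*y*z - y*exp(y*z) + exp(x + y), 8*x*y - exp(x + y) + 3*sin(z), -y*cos(x*y) + 2*exp(x + y))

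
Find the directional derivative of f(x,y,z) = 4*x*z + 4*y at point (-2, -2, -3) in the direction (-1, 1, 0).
8*sqrt(2)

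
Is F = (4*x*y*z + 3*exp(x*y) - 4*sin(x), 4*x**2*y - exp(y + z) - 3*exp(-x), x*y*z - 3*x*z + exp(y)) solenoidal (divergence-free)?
No, ∇·F = 4*x**2 + x*y - 3*x + 4*y*z + 3*y*exp(x*y) - exp(y + z) - 4*cos(x)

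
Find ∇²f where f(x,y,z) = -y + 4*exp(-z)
4*exp(-z)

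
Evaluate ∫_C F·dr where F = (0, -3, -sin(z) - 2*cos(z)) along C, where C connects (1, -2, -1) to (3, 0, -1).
-6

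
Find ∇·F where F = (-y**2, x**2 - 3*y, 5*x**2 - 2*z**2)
-4*z - 3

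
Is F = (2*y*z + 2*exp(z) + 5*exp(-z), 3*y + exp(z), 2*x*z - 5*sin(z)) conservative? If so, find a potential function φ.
No, ∇×F = (-exp(z), (2*(y - z + exp(z))*exp(z) - 5)*exp(-z), -2*z) ≠ 0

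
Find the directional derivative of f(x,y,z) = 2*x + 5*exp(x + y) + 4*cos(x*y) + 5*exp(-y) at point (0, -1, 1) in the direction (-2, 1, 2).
-10*cosh(1)/3 - 4/3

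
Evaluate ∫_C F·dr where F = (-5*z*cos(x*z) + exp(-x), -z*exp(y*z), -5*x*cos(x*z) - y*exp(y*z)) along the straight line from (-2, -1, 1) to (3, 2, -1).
(-E - 1 + exp(2) + (-5*sin(2) + 5*sin(3) + exp(2))*exp(3))*exp(-3)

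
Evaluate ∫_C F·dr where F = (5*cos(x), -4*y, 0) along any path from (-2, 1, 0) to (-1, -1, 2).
-5*sin(1) + 5*sin(2)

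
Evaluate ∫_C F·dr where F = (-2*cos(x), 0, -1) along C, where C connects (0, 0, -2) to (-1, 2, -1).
-1 + 2*sin(1)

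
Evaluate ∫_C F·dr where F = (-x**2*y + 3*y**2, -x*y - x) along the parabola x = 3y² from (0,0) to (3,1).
-139/28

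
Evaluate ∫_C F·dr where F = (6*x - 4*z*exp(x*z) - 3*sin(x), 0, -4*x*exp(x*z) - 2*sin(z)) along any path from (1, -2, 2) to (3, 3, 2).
-4*exp(6) + 3*cos(3) - 3*cos(1) + 24 + 4*exp(2)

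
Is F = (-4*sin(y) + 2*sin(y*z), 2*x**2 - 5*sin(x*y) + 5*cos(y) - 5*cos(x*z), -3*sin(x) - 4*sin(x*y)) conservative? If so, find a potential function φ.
No, ∇×F = (-x*(5*sin(x*z) + 4*cos(x*y)), 4*y*cos(x*y) + 2*y*cos(y*z) + 3*cos(x), 4*x - 5*y*cos(x*y) + 5*z*sin(x*z) - 2*z*cos(y*z) + 4*cos(y)) ≠ 0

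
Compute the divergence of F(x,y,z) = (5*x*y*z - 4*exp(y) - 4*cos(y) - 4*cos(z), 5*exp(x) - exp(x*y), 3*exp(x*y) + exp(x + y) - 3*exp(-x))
-x*exp(x*y) + 5*y*z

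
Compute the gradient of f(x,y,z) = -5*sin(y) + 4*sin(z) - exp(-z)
(0, -5*cos(y), 4*cos(z) + exp(-z))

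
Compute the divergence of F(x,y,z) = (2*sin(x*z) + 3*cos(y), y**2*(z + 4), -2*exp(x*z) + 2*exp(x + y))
-2*x*exp(x*z) + 2*y*(z + 4) + 2*z*cos(x*z)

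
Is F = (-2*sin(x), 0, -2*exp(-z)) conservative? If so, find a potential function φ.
Yes, F is conservative. φ = 2*cos(x) + 2*exp(-z)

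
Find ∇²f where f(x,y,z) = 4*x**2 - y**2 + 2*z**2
10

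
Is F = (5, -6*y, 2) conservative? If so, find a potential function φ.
Yes, F is conservative. φ = 5*x - 3*y**2 + 2*z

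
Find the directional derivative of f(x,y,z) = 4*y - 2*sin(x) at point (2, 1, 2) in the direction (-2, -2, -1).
-8/3 + 4*cos(2)/3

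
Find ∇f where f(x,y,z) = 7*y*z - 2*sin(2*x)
(-4*cos(2*x), 7*z, 7*y)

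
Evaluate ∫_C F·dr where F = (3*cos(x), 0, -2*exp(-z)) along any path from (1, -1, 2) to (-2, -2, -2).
-3*sin(2) - 3*sin(1) - 2*exp(-2) + 2*exp(2)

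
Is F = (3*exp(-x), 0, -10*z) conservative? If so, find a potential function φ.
Yes, F is conservative. φ = -5*z**2 - 3*exp(-x)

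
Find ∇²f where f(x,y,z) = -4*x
0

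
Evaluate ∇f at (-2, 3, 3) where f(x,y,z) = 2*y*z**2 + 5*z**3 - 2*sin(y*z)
(0, 18 - 6*cos(9), 171 - 6*cos(9))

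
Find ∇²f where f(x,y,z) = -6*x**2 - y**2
-14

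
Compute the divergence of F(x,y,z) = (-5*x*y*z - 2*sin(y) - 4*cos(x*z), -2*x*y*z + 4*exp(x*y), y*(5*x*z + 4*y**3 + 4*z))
-2*x*z + 4*x*exp(x*y) - 5*y*z + y*(5*x + 4) + 4*z*sin(x*z)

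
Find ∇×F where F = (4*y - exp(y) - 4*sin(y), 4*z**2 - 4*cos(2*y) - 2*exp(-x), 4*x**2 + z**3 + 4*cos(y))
(-8*z - 4*sin(y), -8*x, exp(y) + 4*cos(y) - 4 + 2*exp(-x))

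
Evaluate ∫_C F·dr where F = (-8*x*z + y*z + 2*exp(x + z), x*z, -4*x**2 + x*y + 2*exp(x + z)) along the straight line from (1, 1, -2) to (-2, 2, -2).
-2*exp(-1) + 2*exp(-4) + 34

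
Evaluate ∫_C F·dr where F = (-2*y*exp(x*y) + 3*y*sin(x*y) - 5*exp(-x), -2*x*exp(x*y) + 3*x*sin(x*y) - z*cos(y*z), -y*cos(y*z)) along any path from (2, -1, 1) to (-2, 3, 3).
-3*cos(6) + 3*cos(2) - sin(1) - sin(9) - 3*exp(-2) - 2*exp(-6) + 5*exp(2)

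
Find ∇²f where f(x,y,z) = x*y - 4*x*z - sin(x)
sin(x)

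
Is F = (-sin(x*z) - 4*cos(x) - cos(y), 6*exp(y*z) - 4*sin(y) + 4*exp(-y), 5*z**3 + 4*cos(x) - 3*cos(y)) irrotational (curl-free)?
No, ∇×F = (-6*y*exp(y*z) + 3*sin(y), -x*cos(x*z) + 4*sin(x), -sin(y))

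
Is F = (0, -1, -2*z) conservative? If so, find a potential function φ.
Yes, F is conservative. φ = -y - z**2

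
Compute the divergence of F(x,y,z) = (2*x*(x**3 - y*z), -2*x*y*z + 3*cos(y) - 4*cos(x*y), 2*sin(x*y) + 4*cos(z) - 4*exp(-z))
8*x**3 - 2*x*z + 4*x*sin(x*y) - 2*y*z - 3*sin(y) - 4*sin(z) + 4*exp(-z)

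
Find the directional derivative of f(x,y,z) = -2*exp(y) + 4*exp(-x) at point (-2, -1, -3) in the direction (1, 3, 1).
2*sqrt(11)*(-2*exp(3) - 3)*exp(-1)/11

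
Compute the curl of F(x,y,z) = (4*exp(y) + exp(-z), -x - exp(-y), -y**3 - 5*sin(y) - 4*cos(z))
(-3*y**2 - 5*cos(y), -exp(-z), -4*exp(y) - 1)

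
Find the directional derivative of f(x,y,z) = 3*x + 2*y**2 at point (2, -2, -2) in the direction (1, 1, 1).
-5*sqrt(3)/3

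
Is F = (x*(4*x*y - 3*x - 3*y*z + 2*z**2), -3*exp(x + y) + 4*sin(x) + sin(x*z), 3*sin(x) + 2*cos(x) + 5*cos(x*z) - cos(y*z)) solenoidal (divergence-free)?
No, ∇·F = 8*x*y - 5*x*sin(x*z) - 6*x - 3*y*z + y*sin(y*z) + 2*z**2 - 3*exp(x + y)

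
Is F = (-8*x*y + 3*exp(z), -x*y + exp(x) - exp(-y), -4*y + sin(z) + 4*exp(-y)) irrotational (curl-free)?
No, ∇×F = (-4 - 4*exp(-y), 3*exp(z), 8*x - y + exp(x))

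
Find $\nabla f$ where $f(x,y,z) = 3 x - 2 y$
(3, -2, 0)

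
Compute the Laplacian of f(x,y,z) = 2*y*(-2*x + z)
0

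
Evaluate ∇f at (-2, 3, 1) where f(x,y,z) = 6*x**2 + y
(-24, 1, 0)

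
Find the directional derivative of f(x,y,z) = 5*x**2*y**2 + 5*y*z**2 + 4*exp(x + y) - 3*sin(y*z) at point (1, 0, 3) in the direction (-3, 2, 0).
4*sqrt(13)*(18 - E)/13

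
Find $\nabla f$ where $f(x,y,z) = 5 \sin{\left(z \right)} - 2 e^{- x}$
(2*exp(-x), 0, 5*cos(z))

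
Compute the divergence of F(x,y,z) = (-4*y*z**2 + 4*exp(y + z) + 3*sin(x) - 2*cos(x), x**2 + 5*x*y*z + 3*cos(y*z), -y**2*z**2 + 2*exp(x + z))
5*x*z - 2*y**2*z - 3*z*sin(y*z) + 2*exp(x + z) + 2*sin(x) + 3*cos(x)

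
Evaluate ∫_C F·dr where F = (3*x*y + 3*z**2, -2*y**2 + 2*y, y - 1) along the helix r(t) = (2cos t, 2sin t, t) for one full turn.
2*pi*(-1 + 12*pi)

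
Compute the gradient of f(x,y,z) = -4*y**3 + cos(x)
(-sin(x), -12*y**2, 0)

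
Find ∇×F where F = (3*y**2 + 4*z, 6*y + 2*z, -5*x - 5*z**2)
(-2, 9, -6*y)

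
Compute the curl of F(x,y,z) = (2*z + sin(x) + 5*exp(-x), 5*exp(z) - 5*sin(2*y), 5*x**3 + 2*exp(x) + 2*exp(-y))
(-5*exp(z) - 2*exp(-y), -15*x**2 - 2*exp(x) + 2, 0)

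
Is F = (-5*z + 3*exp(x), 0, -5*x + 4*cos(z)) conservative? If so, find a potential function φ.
Yes, F is conservative. φ = -5*x*z + 3*exp(x) + 4*sin(z)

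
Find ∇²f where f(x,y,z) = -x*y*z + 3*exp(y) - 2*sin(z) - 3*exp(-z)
3*exp(y) + 2*sin(z) - 3*exp(-z)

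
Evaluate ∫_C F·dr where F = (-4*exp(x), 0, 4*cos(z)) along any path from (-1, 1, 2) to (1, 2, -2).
-4*E - 8*sin(2) + 4*exp(-1)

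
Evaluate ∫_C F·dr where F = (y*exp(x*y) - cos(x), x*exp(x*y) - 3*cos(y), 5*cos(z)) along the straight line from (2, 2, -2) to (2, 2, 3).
5*sin(3) + 5*sin(2)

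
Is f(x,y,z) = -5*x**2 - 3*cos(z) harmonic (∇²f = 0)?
No, ∇²f = 3*cos(z) - 10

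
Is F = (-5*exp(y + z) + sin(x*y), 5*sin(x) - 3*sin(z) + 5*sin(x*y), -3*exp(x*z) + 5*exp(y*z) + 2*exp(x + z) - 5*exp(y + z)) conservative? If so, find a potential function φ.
No, ∇×F = (5*z*exp(y*z) - 5*exp(y + z) + 3*cos(z), 3*z*exp(x*z) - 2*exp(x + z) - 5*exp(y + z), -x*cos(x*y) + 5*y*cos(x*y) + 5*exp(y + z) + 5*cos(x)) ≠ 0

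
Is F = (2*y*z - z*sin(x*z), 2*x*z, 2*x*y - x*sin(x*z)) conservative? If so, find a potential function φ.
Yes, F is conservative. φ = 2*x*y*z + cos(x*z)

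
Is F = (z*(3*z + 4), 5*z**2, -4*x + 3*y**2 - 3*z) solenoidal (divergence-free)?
No, ∇·F = -3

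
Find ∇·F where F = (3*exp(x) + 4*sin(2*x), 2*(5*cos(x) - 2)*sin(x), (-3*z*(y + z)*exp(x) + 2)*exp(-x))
-3*y - 6*z + 3*exp(x) + 8*cos(2*x)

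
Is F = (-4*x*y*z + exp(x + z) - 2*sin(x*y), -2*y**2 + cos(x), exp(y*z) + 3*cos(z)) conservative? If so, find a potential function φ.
No, ∇×F = (z*exp(y*z), -4*x*y + exp(x + z), 4*x*z + 2*x*cos(x*y) - sin(x)) ≠ 0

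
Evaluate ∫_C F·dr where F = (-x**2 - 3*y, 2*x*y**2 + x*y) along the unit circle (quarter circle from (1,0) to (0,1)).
2/3 + 7*pi/8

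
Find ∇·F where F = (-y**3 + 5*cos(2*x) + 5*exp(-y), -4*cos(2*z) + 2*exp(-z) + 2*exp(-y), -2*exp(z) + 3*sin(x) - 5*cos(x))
-2*exp(z) - 10*sin(2*x) - 2*exp(-y)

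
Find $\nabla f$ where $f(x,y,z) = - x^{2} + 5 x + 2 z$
(5 - 2*x, 0, 2)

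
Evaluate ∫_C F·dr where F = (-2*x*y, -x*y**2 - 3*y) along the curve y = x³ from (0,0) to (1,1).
-11/5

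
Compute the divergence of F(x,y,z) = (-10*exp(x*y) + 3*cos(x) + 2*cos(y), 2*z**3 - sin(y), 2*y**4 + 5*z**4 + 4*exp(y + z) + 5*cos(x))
-10*y*exp(x*y) + 20*z**3 + 4*exp(y + z) - 3*sin(x) - cos(y)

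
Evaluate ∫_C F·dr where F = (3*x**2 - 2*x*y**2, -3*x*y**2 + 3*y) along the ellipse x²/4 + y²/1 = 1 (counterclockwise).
-3*pi/2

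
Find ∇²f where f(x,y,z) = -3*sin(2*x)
12*sin(2*x)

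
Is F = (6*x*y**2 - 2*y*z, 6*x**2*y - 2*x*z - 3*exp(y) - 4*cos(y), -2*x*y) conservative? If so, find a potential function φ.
Yes, F is conservative. φ = 3*x**2*y**2 - 2*x*y*z - 3*exp(y) - 4*sin(y)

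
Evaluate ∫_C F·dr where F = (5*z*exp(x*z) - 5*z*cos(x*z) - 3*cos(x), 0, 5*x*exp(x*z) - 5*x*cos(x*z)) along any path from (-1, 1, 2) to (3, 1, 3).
-5*sin(2) - 3*sin(1) - 5*sin(9) - 5*exp(-2) - 3*sin(3) + 5*exp(9)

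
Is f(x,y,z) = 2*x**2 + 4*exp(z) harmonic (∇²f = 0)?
No, ∇²f = 4*exp(z) + 4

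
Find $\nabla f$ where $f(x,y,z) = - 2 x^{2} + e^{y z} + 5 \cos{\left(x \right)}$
(-4*x - 5*sin(x), z*exp(y*z), y*exp(y*z))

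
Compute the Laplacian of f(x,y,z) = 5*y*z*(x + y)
10*z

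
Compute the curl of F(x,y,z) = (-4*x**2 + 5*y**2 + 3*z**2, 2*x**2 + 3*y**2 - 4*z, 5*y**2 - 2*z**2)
(10*y + 4, 6*z, 4*x - 10*y)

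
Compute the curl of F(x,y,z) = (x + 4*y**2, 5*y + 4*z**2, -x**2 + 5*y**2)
(10*y - 8*z, 2*x, -8*y)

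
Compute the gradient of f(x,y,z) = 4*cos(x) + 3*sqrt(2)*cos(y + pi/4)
(-4*sin(x), -3*sqrt(2)*sin(y + pi/4), 0)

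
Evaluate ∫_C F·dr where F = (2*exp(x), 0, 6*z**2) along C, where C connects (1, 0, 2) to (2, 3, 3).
-2*E + 2*exp(2) + 38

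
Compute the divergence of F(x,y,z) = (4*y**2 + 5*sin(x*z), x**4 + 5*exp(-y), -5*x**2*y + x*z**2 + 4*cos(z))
2*x*z + 5*z*cos(x*z) - 4*sin(z) - 5*exp(-y)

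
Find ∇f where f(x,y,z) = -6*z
(0, 0, -6)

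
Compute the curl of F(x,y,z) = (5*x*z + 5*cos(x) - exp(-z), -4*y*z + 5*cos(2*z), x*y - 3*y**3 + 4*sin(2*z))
(x - 9*y**2 + 4*y + 10*sin(2*z), 5*x - y + exp(-z), 0)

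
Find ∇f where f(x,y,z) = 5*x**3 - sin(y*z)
(15*x**2, -z*cos(y*z), -y*cos(y*z))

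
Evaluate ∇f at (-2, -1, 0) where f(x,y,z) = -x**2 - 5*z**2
(4, 0, 0)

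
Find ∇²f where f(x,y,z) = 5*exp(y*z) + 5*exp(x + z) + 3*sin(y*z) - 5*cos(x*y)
5*x**2*cos(x*y) + 5*y**2*exp(y*z) - 3*y**2*sin(y*z) + 5*y**2*cos(x*y) + 5*z**2*exp(y*z) - 3*z**2*sin(y*z) + 10*exp(x + z)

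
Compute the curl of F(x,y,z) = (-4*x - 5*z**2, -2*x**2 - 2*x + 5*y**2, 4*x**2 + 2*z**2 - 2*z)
(0, -8*x - 10*z, -4*x - 2)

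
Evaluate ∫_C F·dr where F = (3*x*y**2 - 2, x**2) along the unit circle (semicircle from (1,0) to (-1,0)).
4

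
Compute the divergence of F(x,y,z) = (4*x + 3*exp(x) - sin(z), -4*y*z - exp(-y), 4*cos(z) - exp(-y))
-4*z + 3*exp(x) - 4*sin(z) + 4 + exp(-y)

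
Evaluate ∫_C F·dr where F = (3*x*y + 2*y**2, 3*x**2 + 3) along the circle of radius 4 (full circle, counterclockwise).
0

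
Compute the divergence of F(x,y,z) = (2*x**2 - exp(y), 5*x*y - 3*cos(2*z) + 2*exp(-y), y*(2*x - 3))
9*x - 2*exp(-y)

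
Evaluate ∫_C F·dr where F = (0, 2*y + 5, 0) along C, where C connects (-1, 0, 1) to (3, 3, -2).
24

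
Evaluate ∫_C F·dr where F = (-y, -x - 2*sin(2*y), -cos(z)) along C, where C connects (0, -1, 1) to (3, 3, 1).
-9 - cos(2) + cos(6)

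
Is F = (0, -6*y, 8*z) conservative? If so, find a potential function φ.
Yes, F is conservative. φ = -3*y**2 + 4*z**2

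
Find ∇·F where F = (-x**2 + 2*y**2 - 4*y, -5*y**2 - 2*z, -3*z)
-2*x - 10*y - 3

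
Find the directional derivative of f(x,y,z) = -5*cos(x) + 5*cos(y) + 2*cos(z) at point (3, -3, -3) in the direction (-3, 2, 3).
sqrt(22)*sin(3)/22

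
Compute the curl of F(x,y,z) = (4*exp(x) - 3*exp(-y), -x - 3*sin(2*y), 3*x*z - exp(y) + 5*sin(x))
(-exp(y), -3*z - 5*cos(x), -1 - 3*exp(-y))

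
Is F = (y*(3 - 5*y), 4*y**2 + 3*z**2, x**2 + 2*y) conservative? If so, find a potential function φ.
No, ∇×F = (2 - 6*z, -2*x, 10*y - 3) ≠ 0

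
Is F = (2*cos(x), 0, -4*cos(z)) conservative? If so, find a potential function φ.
Yes, F is conservative. φ = 2*sin(x) - 4*sin(z)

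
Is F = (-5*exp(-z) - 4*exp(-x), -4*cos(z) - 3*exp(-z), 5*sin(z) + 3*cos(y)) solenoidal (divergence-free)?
No, ∇·F = 5*cos(z) + 4*exp(-x)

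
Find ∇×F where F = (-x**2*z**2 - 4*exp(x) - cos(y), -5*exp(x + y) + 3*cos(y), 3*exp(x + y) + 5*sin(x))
(3*exp(x + y), -2*x**2*z - 3*exp(x + y) - 5*cos(x), -5*exp(x + y) - sin(y))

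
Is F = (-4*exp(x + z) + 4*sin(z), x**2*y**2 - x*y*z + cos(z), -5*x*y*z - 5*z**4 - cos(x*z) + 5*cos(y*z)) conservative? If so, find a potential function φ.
No, ∇×F = (x*y - 5*x*z - 5*z*sin(y*z) + sin(z), 5*y*z - z*sin(x*z) - 4*exp(x + z) + 4*cos(z), y*(2*x*y - z)) ≠ 0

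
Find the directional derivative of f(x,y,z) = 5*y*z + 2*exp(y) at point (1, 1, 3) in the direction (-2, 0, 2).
5*sqrt(2)/2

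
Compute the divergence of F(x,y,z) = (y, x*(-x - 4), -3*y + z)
1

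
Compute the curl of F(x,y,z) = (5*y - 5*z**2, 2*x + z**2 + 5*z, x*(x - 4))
(-2*z - 5, -2*x - 10*z + 4, -3)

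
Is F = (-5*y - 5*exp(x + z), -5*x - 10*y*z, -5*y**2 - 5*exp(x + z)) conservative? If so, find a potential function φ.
Yes, F is conservative. φ = -5*x*y - 5*y**2*z - 5*exp(x + z)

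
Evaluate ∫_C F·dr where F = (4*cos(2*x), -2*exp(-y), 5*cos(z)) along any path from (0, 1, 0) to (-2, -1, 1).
-2*exp(-1) - 2*sin(4) + 5*sin(1) + 2*E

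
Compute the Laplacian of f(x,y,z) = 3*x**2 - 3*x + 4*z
6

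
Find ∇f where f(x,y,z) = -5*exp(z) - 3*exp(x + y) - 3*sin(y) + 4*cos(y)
(-3*exp(x + y), -3*exp(x + y) - 4*sin(y) - 3*cos(y), -5*exp(z))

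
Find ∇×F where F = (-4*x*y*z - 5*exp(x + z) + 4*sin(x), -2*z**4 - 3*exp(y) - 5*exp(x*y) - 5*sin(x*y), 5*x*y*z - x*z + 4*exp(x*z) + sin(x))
(z*(5*x + 8*z**2), -4*x*y - 5*y*z - 4*z*exp(x*z) + z - 5*exp(x + z) - cos(x), 4*x*z - 5*y*exp(x*y) - 5*y*cos(x*y))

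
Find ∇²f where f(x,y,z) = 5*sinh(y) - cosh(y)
5*sinh(y) - cosh(y)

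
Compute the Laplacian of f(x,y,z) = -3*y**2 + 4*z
-6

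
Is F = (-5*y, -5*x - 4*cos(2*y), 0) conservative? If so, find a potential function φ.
Yes, F is conservative. φ = -5*x*y - 2*sin(2*y)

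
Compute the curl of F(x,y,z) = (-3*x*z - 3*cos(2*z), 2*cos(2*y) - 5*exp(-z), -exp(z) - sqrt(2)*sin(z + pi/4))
(-5*exp(-z), -3*x + 6*sin(2*z), 0)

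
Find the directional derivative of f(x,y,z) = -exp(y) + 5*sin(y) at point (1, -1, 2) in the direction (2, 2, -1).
-2*exp(-1)/3 + 10*cos(1)/3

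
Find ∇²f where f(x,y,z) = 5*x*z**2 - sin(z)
10*x + sin(z)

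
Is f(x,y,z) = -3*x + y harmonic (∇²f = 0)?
Yes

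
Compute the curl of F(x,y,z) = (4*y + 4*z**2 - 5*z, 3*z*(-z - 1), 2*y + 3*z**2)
(6*z + 5, 8*z - 5, -4)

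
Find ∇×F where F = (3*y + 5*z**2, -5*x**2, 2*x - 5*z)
(0, 10*z - 2, -10*x - 3)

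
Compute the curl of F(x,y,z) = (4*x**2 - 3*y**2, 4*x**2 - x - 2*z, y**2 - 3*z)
(2*y + 2, 0, 8*x + 6*y - 1)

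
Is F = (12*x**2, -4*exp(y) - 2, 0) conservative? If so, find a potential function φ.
Yes, F is conservative. φ = 4*x**3 - 2*y - 4*exp(y)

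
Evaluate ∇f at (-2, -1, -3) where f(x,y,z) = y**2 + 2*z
(0, -2, 2)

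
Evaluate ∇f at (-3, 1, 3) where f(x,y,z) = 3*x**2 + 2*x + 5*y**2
(-16, 10, 0)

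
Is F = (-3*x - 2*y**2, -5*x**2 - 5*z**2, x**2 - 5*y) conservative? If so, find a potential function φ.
No, ∇×F = (10*z - 5, -2*x, -10*x + 4*y) ≠ 0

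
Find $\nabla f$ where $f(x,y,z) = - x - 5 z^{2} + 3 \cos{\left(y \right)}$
(-1, -3*sin(y), -10*z)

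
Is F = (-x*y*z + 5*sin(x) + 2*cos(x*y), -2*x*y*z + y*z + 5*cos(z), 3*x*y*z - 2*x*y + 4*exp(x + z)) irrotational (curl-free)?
No, ∇×F = (2*x*y + 3*x*z - 2*x - y + 5*sin(z), -x*y - 3*y*z + 2*y - 4*exp(x + z), x*z + 2*x*sin(x*y) - 2*y*z)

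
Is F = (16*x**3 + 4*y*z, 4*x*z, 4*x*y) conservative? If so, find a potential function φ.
Yes, F is conservative. φ = 4*x*(x**3 + y*z)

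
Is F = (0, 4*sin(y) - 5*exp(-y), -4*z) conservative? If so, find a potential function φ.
Yes, F is conservative. φ = -2*z**2 - 4*cos(y) + 5*exp(-y)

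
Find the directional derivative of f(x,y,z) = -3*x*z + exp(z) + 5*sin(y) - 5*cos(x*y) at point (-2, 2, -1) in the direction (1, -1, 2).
sqrt(6)*(2 + 12*E + E*(-5*cos(2) + 3 - 20*sin(4)))*exp(-1)/6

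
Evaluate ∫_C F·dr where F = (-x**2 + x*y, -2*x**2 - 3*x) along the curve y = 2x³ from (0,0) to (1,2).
-41/6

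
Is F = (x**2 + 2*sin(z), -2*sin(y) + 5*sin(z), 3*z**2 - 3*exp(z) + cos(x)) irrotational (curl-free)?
No, ∇×F = (-5*cos(z), sin(x) + 2*cos(z), 0)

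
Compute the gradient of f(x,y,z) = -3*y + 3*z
(0, -3, 3)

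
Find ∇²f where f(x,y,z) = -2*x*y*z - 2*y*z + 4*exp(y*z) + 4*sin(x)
4*y**2*exp(y*z) + 4*z**2*exp(y*z) - 4*sin(x)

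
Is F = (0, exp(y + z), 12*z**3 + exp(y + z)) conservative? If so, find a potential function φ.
Yes, F is conservative. φ = 3*z**4 + exp(y + z)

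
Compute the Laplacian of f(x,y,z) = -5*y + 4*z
0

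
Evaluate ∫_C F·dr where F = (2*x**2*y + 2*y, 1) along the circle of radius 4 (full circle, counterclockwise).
-160*pi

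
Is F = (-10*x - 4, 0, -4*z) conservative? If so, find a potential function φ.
Yes, F is conservative. φ = -5*x**2 - 4*x - 2*z**2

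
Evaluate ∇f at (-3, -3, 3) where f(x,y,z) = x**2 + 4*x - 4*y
(-2, -4, 0)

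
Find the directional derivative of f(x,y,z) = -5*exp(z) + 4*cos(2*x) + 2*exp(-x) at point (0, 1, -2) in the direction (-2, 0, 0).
2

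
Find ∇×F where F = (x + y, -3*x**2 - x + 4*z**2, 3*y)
(3 - 8*z, 0, -6*x - 2)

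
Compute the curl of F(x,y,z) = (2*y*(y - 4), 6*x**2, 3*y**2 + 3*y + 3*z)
(6*y + 3, 0, 12*x - 4*y + 8)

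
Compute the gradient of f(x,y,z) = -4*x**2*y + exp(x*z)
(-8*x*y + z*exp(x*z), -4*x**2, x*exp(x*z))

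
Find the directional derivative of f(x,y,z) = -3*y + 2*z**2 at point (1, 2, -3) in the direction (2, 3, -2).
15*sqrt(17)/17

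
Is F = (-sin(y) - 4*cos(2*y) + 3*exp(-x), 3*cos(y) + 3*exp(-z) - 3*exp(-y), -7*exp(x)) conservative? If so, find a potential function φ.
No, ∇×F = (3*exp(-z), 7*exp(x), -8*sin(2*y) + cos(y)) ≠ 0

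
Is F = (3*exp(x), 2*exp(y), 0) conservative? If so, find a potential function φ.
Yes, F is conservative. φ = 3*exp(x) + 2*exp(y)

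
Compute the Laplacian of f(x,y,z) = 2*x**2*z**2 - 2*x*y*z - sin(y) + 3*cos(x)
4*x**2 + 4*z**2 + sin(y) - 3*cos(x)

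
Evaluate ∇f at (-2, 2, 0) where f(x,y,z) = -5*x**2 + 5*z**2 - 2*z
(20, 0, -2)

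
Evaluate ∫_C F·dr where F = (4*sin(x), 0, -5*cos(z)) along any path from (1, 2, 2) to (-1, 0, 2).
0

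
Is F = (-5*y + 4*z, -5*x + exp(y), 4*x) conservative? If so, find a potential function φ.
Yes, F is conservative. φ = -5*x*y + 4*x*z + exp(y)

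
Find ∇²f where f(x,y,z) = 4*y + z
0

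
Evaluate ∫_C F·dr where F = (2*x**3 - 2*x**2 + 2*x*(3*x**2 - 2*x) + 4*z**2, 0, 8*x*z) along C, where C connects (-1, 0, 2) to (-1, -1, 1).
12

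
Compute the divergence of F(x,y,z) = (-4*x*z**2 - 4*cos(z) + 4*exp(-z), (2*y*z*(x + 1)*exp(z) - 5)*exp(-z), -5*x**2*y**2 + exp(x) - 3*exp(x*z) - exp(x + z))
-3*x*exp(x*z) - 4*z**2 + 2*z*(x + 1) - exp(x + z)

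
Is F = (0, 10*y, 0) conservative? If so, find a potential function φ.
Yes, F is conservative. φ = 5*y**2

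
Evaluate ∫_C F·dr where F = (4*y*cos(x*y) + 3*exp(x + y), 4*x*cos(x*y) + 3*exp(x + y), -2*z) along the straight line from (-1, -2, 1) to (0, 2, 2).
-4*sin(2) - 3 - 3*exp(-3) + 3*exp(2)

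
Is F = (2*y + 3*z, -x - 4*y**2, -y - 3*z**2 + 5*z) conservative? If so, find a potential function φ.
No, ∇×F = (-1, 3, -3) ≠ 0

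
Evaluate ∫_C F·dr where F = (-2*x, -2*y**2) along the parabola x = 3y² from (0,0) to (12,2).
-448/3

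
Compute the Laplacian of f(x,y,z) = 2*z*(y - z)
-4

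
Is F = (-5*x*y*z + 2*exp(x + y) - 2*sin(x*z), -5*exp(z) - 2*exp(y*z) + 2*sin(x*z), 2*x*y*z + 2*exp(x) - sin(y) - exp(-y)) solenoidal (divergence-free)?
No, ∇·F = 2*x*y - 5*y*z - 2*z*exp(y*z) - 2*z*cos(x*z) + 2*exp(x + y)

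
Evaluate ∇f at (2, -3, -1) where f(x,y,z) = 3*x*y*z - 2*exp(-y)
(9, -6 + 2*exp(3), -18)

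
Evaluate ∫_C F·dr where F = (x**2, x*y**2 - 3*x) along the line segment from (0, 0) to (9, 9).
7047/4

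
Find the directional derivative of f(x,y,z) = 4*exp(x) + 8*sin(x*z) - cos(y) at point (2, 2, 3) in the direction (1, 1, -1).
sqrt(3)*(sin(2) + 8*cos(6) + 4*exp(2))/3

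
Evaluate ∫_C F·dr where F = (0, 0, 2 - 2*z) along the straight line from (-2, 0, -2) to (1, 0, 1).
9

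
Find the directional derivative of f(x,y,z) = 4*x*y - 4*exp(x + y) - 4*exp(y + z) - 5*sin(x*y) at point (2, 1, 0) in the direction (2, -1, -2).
4*E*(3 - exp(2))/3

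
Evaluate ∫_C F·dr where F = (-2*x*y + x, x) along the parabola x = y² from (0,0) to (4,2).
-224/15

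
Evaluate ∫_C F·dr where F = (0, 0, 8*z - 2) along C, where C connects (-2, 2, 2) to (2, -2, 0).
-12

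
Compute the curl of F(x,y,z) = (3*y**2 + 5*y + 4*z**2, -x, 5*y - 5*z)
(5, 8*z, -6*y - 6)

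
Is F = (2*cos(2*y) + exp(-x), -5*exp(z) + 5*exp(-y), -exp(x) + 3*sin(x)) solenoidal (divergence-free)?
No, ∇·F = -5*exp(-y) - exp(-x)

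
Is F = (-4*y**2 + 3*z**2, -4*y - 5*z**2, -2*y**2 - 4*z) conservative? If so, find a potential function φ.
No, ∇×F = (-4*y + 10*z, 6*z, 8*y) ≠ 0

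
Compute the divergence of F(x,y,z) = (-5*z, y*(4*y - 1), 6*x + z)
8*y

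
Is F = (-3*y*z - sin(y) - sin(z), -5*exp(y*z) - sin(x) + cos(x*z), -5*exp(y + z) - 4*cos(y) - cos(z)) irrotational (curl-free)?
No, ∇×F = (x*sin(x*z) + 5*y*exp(y*z) - 5*exp(y + z) + 4*sin(y), -3*y - cos(z), -z*sin(x*z) + 3*z - cos(x) + cos(y))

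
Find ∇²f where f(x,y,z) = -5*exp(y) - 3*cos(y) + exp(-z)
-5*exp(y) + 3*cos(y) + exp(-z)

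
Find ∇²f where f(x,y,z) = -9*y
0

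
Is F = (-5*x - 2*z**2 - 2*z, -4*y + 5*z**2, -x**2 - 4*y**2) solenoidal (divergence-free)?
No, ∇·F = -9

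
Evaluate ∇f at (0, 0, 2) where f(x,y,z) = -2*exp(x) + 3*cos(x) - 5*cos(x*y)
(-2, 0, 0)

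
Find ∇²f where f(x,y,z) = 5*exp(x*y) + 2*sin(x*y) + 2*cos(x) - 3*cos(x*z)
x**2*(5*exp(x*y) - 2*sin(x*y)) + 3*x**2*cos(x*z) + 5*y**2*exp(x*y) - 2*y**2*sin(x*y) + 3*z**2*cos(x*z) - 2*cos(x)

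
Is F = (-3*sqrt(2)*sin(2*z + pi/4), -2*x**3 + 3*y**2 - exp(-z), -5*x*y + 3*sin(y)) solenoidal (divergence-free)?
No, ∇·F = 6*y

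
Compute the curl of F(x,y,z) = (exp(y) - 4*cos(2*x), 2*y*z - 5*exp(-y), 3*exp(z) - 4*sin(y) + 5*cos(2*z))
(-2*y - 4*cos(y), 0, -exp(y))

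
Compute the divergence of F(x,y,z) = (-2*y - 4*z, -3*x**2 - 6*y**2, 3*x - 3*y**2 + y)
-12*y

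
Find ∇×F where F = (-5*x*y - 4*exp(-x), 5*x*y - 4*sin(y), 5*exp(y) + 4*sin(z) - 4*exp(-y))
(sinh(y) + 9*cosh(y), 0, 5*x + 5*y)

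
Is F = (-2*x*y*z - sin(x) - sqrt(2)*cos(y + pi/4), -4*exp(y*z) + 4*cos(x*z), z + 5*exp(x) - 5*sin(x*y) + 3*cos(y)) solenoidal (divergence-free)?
No, ∇·F = -2*y*z - 4*z*exp(y*z) - cos(x) + 1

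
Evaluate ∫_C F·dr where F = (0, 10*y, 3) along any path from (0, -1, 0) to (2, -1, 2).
6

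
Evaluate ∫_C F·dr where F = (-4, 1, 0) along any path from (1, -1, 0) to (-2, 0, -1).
13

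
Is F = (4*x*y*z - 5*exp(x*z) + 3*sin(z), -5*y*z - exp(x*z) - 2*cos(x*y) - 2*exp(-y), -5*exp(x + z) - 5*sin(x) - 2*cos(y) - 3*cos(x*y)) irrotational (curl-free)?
No, ∇×F = (x*exp(x*z) + 3*x*sin(x*y) + 5*y + 2*sin(y), 4*x*y - 5*x*exp(x*z) - 3*y*sin(x*y) + 5*exp(x + z) + 5*cos(x) + 3*cos(z), -4*x*z + 2*y*sin(x*y) - z*exp(x*z))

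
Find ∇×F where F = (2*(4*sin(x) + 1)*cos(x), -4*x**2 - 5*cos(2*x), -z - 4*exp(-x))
(0, -4*exp(-x), -8*x + 10*sin(2*x))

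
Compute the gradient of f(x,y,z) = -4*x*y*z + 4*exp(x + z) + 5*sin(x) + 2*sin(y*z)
(-4*y*z + 4*exp(x + z) + 5*cos(x), 2*z*(-2*x + cos(y*z)), -4*x*y + 2*y*cos(y*z) + 4*exp(x + z))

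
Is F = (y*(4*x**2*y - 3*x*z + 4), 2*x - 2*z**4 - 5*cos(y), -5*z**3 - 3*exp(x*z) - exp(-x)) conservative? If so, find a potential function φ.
No, ∇×F = (8*z**3, -3*x*y + 3*z*exp(x*z) - exp(-x), -8*x**2*y + 3*x*z - 2) ≠ 0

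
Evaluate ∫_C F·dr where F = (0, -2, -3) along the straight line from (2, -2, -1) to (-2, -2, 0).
-3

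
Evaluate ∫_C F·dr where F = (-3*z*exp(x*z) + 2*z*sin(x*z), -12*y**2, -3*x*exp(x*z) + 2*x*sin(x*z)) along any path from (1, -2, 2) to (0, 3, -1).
-145 + 2*cos(2) + 3*exp(2)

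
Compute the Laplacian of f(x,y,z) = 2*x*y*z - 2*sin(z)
2*sin(z)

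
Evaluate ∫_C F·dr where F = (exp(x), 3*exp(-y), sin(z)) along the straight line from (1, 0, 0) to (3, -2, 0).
-3*exp(2) - E + 3 + exp(3)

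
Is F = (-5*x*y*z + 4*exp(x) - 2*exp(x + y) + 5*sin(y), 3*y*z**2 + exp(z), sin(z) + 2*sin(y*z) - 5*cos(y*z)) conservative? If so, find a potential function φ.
No, ∇×F = (-6*y*z + 5*z*sin(y*z) + 2*z*cos(y*z) - exp(z), -5*x*y, 5*x*z + 2*exp(x + y) - 5*cos(y)) ≠ 0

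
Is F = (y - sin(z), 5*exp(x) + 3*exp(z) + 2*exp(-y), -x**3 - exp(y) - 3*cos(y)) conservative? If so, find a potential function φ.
No, ∇×F = (-exp(y) - 3*exp(z) + 3*sin(y), 3*x**2 - cos(z), 5*exp(x) - 1) ≠ 0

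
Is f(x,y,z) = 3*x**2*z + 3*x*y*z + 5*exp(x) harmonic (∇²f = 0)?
No, ∇²f = 6*z + 5*exp(x)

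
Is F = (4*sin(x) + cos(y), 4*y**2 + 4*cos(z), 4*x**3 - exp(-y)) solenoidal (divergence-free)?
No, ∇·F = 8*y + 4*cos(x)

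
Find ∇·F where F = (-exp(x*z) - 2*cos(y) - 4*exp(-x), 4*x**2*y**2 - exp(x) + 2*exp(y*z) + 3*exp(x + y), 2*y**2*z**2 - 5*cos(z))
8*x**2*y + 4*y**2*z - z*exp(x*z) + 2*z*exp(y*z) + 3*exp(x + y) + 5*sin(z) + 4*exp(-x)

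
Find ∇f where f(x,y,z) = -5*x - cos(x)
(sin(x) - 5, 0, 0)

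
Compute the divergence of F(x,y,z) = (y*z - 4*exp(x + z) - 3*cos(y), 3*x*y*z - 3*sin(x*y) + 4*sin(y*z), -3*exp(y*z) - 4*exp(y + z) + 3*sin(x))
3*x*z - 3*x*cos(x*y) - 3*y*exp(y*z) + 4*z*cos(y*z) - 4*exp(x + z) - 4*exp(y + z)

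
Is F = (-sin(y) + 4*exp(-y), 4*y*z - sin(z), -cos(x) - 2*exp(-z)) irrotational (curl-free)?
No, ∇×F = (-4*y + cos(z), -sin(x), cos(y) + 4*exp(-y))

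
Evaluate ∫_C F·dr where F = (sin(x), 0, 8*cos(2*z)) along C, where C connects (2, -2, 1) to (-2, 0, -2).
-4*sin(2) - 4*sin(4)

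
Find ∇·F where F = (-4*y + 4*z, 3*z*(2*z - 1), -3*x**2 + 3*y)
0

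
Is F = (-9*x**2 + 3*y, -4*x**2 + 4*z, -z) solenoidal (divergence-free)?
No, ∇·F = -18*x - 1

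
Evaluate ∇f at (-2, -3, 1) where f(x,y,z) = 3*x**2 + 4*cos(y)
(-12, 4*sin(3), 0)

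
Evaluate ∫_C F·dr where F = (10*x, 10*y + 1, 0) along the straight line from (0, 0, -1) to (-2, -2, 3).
38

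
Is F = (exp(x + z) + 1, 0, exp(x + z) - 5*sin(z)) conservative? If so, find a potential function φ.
Yes, F is conservative. φ = x + exp(x + z) + 5*cos(z)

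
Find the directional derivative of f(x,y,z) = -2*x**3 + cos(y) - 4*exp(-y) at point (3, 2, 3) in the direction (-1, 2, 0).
2*sqrt(5)*(-exp(2)*sin(2) + 4 + 27*exp(2))*exp(-2)/5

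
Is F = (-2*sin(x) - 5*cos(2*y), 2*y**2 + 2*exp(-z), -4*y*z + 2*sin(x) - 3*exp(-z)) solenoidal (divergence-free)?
No, ∇·F = -2*cos(x) + 3*exp(-z)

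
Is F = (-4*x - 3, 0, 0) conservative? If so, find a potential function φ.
Yes, F is conservative. φ = x*(-2*x - 3)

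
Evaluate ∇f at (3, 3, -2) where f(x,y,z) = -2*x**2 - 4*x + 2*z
(-16, 0, 2)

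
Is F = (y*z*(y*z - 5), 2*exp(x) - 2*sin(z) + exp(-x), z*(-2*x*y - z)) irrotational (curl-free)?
No, ∇×F = (-2*x*z + 2*cos(z), y*(2*y*z + 2*z - 5), -2*y*z**2 + 5*z + 3*sinh(x) + cosh(x))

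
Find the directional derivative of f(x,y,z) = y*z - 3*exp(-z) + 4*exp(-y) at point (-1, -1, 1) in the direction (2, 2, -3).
sqrt(17)*(-8*exp(2) - 9 + 5*E)*exp(-1)/17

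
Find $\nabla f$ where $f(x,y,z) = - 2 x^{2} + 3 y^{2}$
(-4*x, 6*y, 0)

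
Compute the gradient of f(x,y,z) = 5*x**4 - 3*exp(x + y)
(20*x**3 - 3*exp(x + y), -3*exp(x + y), 0)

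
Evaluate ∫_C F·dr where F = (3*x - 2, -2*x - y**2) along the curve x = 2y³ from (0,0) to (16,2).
1000/3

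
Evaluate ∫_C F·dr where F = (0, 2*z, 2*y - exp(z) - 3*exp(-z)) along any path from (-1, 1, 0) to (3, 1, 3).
-exp(3) + 3*exp(-3) + 4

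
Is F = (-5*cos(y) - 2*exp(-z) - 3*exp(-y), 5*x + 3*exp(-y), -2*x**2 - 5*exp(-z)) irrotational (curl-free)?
No, ∇×F = (0, 4*x + 2*exp(-z), -5*sin(y) + 5 - 3*exp(-y))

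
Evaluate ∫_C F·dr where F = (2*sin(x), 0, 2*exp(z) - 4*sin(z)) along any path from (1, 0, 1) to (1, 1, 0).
-2*E - 4*cos(1) + 6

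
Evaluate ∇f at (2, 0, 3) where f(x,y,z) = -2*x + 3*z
(-2, 0, 3)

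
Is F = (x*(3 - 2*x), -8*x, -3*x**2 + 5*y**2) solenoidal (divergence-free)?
No, ∇·F = 3 - 4*x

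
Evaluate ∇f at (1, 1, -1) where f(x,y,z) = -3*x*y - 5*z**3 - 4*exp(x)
(-4*E - 3, -3, -15)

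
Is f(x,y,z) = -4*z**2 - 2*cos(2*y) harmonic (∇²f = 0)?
No, ∇²f = 8*cos(2*y) - 8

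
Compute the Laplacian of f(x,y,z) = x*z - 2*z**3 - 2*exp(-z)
-12*z - 2*exp(-z)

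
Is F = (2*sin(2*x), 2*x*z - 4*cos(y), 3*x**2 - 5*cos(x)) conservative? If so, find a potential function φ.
No, ∇×F = (-2*x, -6*x - 5*sin(x), 2*z) ≠ 0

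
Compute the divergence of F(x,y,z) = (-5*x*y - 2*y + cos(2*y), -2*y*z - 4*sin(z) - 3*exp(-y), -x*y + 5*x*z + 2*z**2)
5*x - 5*y + 2*z + 3*exp(-y)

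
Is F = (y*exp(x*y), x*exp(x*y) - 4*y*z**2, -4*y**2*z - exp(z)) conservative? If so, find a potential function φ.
Yes, F is conservative. φ = -2*y**2*z**2 - exp(z) + exp(x*y)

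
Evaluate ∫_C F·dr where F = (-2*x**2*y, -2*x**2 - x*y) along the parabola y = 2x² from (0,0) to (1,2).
-22/5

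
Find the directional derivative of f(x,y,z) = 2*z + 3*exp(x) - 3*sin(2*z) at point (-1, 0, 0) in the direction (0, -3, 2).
-8*sqrt(13)/13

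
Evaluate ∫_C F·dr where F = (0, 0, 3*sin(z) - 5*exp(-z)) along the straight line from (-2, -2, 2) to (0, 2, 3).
3*cos(2) - 5*exp(-2) + 5*exp(-3) - 3*cos(3)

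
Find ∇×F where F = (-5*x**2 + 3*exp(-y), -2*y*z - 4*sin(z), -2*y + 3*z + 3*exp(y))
(2*y + 3*exp(y) + 4*cos(z) - 2, 0, 3*exp(-y))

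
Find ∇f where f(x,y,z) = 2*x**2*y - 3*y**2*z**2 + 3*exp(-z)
(4*x*y, 2*x**2 - 6*y*z**2, -6*y**2*z - 3*exp(-z))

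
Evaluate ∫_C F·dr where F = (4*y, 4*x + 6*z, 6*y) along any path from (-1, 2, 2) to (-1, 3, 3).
26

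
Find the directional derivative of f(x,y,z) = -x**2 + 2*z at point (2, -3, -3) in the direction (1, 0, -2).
-8*sqrt(5)/5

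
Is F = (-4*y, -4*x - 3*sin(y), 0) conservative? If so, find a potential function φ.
Yes, F is conservative. φ = -4*x*y + 3*cos(y)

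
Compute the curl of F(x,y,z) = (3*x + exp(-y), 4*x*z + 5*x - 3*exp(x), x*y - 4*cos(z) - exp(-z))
(-3*x, -y, 4*z - 3*exp(x) + 5 + exp(-y))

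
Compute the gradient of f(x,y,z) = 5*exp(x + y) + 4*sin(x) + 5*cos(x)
(5*exp(x + y) - 5*sin(x) + 4*cos(x), 5*exp(x + y), 0)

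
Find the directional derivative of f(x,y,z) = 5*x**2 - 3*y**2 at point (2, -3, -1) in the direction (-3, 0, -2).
-60*sqrt(13)/13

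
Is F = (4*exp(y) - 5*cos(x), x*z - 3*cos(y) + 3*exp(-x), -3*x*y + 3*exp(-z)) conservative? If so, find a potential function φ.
No, ∇×F = (-4*x, 3*y, z - 4*exp(y) - 3*exp(-x)) ≠ 0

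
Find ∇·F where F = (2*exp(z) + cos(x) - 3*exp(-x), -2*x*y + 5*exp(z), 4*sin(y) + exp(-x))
-2*x - sin(x) + 3*exp(-x)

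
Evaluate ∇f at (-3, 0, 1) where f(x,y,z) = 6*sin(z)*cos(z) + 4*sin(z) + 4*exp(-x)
(-4*exp(3), 0, 6*cos(2) + 4*cos(1))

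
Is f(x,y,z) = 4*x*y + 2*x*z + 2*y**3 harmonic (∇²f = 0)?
No, ∇²f = 12*y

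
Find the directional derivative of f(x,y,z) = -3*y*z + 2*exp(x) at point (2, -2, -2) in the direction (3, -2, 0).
6*sqrt(13)*(-2 + exp(2))/13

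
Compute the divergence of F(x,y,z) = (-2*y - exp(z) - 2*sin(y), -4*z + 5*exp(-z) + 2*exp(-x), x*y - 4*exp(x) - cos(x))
0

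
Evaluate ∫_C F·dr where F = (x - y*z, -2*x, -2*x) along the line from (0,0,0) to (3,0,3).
-9/2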